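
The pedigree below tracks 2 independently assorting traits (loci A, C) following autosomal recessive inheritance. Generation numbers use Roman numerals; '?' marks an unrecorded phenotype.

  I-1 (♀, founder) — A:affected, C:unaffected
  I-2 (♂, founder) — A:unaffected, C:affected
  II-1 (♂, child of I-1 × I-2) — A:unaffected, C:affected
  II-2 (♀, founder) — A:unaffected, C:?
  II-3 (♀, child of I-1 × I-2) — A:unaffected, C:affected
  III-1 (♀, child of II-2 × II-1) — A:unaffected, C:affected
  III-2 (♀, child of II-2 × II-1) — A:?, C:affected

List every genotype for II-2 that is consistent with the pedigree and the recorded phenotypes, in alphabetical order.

II-2 ∈ {AA Cc, AA cc, Aa Cc, Aa cc}

A/I-1 aff ·: aa
A/I-2 un ·: AA|Aa
A/II-1 un I-1×I-2: Aa
A/II-2 un ·: AA|Aa
A/II-3 un I-1×I-2: Aa
A/III-1 un II-2×II-1: AA|Aa
A/III-2 ? II-2×II-1: AA|Aa|aa
⇒ A over [I-1,I-2,II-1,II-2,II-3,III-1,III-2]: 20 consistent
C/I-1 un ·: Cc
C/I-2 aff ·: cc
C/II-1 aff I-1×I-2: cc
C/II-2 ? ·: Cc|cc
C/II-3 aff I-1×I-2: cc
C/III-1 aff II-2×II-1: cc
C/III-2 aff II-2×II-1: cc
⇒ C over [I-1,I-2,II-1,II-2,II-3,III-1,III-2]: 2 consistent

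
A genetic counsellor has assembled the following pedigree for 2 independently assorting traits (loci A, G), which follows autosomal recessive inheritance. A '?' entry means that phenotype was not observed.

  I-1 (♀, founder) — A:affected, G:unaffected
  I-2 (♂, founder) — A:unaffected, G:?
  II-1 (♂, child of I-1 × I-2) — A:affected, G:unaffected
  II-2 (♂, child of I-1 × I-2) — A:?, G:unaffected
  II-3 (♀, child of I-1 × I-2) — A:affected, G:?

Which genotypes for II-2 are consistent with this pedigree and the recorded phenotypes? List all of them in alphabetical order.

A/I-1 aff ·: aa
A/I-2 un ·: Aa
A/II-1 aff I-1×I-2: aa
A/II-2 ? I-1×I-2: Aa|aa
A/II-3 aff I-1×I-2: aa
⇒ A over [I-1,I-2,II-1,II-2,II-3]: 2 consistent
G/I-1 un ·: GG|Gg
G/I-2 ? ·: GG|Gg|gg
G/II-1 un I-1×I-2: GG|Gg
G/II-2 un I-1×I-2: GG|Gg
G/II-3 ? I-1×I-2: GG|Gg|gg
⇒ G over [I-1,I-2,II-1,II-2,II-3]: 32 consistent

II-2 ∈ {Aa GG, Aa Gg, aa GG, aa Gg}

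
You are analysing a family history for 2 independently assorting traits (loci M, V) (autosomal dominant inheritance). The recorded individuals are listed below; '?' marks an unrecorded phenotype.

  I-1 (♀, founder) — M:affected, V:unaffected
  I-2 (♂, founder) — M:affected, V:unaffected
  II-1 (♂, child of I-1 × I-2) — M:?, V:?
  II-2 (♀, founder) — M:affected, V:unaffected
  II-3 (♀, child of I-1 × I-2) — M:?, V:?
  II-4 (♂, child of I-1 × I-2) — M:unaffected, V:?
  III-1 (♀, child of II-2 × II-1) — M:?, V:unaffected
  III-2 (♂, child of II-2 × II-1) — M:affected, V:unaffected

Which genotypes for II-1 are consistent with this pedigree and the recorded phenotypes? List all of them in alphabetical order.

II-1 ∈ {MM vv, Mm vv, mm vv}

M/I-1 aff ·: Mm
M/I-2 aff ·: Mm
M/II-1 ? I-1×I-2: mm|Mm|MM
M/II-2 aff ·: Mm|MM
M/II-3 ? I-1×I-2: mm|Mm|MM
M/II-4 un I-1×I-2: mm
M/III-1 ? II-2×II-1: mm|Mm|MM
M/III-2 aff II-2×II-1: Mm|MM
⇒ M over [I-1,I-2,II-1,II-2,II-3,II-4,III-1,III-2]: 54 consistent
V/I-1 un ·: vv
V/I-2 un ·: vv
V/II-1 ? I-1×I-2: vv
V/II-2 un ·: vv
V/II-3 ? I-1×I-2: vv
V/II-4 ? I-1×I-2: vv
V/III-1 un II-2×II-1: vv
V/III-2 un II-2×II-1: vv
⇒ V over [I-1,I-2,II-1,II-2,II-3,II-4,III-1,III-2]: 1 consistent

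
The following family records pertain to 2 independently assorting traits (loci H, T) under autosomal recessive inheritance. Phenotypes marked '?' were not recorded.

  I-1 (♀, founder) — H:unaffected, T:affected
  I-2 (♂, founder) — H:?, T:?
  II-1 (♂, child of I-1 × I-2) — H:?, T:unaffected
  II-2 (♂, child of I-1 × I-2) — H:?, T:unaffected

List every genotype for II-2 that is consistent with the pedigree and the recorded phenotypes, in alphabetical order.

II-2 ∈ {HH Tt, Hh Tt, hh Tt}

H/I-1 un ·: HH|Hh
H/I-2 ? ·: HH|Hh|hh
H/II-1 ? I-1×I-2: HH|Hh|hh
H/II-2 ? I-1×I-2: HH|Hh|hh
⇒ H over [I-1,I-2,II-1,II-2]: 23 consistent
T/I-1 aff ·: tt
T/I-2 ? ·: TT|Tt
T/II-1 un I-1×I-2: Tt
T/II-2 un I-1×I-2: Tt
⇒ T over [I-1,I-2,II-1,II-2]: 2 consistent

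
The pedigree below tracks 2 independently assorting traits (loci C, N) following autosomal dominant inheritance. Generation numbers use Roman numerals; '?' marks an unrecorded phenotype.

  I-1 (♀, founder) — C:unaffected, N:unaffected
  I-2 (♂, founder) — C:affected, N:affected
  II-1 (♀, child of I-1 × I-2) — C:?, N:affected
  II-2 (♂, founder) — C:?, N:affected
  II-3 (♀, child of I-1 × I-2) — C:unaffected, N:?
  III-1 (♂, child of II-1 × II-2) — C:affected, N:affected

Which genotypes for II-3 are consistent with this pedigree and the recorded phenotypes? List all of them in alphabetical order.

C/I-1 un ·: cc
C/I-2 aff ·: Cc
C/II-1 ? I-1×I-2: cc|Cc
C/II-2 ? ·: cc|Cc|CC
C/II-3 un I-1×I-2: cc
C/III-1 aff II-1×II-2: Cc|CC
⇒ C over [I-1,I-2,II-1,II-2,II-3,III-1]: 7 consistent
N/I-1 un ·: nn
N/I-2 aff ·: Nn|NN
N/II-1 aff I-1×I-2: Nn
N/II-2 aff ·: Nn|NN
N/II-3 ? I-1×I-2: nn|Nn
N/III-1 aff II-1×II-2: Nn|NN
⇒ N over [I-1,I-2,II-1,II-2,II-3,III-1]: 12 consistent

II-3 ∈ {cc Nn, cc nn}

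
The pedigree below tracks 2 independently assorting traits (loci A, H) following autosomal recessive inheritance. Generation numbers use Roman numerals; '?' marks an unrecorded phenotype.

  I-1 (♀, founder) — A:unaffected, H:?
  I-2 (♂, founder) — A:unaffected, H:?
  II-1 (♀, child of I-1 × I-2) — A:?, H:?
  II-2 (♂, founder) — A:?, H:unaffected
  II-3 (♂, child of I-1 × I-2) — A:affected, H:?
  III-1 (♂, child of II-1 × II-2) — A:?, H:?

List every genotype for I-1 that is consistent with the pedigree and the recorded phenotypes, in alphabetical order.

A/I-1 un ·: Aa
A/I-2 un ·: Aa
A/II-1 ? I-1×I-2: AA|Aa|aa
A/II-2 ? ·: AA|Aa|aa
A/II-3 aff I-1×I-2: aa
A/III-1 ? II-1×II-2: AA|Aa|aa
⇒ A over [I-1,I-2,II-1,II-2,II-3,III-1]: 15 consistent
H/I-1 ? ·: HH|Hh|hh
H/I-2 ? ·: HH|Hh|hh
H/II-1 ? I-1×I-2: HH|Hh|hh
H/II-2 un ·: HH|Hh
H/II-3 ? I-1×I-2: HH|Hh|hh
H/III-1 ? II-1×II-2: HH|Hh|hh
⇒ H over [I-1,I-2,II-1,II-2,II-3,III-1]: 113 consistent

I-1 ∈ {Aa HH, Aa Hh, Aa hh}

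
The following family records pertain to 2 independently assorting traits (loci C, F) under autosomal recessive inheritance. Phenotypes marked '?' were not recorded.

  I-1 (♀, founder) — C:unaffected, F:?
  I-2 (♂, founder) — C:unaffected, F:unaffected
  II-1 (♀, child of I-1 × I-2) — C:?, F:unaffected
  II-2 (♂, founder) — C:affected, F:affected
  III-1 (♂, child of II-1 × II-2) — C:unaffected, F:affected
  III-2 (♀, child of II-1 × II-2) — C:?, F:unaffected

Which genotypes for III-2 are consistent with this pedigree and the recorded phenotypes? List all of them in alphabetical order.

C/I-1 un ·: CC|Cc
C/I-2 un ·: CC|Cc
C/II-1 ? I-1×I-2: CC|Cc
C/II-2 aff ·: cc
C/III-1 un II-1×II-2: Cc
C/III-2 ? II-1×II-2: Cc|cc
⇒ C over [I-1,I-2,II-1,II-2,III-1,III-2]: 10 consistent
F/I-1 ? ·: FF|Ff|ff
F/I-2 un ·: FF|Ff
F/II-1 un I-1×I-2: Ff
F/II-2 aff ·: ff
F/III-1 aff II-1×II-2: ff
F/III-2 un II-1×II-2: Ff
⇒ F over [I-1,I-2,II-1,II-2,III-1,III-2]: 5 consistent

III-2 ∈ {Cc Ff, cc Ff}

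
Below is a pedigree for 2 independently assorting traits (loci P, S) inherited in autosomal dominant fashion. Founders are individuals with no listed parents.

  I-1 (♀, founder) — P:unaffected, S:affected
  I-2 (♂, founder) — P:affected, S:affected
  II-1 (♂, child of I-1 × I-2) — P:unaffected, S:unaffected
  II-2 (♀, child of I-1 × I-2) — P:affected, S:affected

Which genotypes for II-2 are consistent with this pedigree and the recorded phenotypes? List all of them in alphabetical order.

P/I-1 un ·: pp
P/I-2 aff ·: Pp
P/II-1 un I-1×I-2: pp
P/II-2 aff I-1×I-2: Pp
⇒ P over [I-1,I-2,II-1,II-2]: 1 consistent
S/I-1 aff ·: Ss
S/I-2 aff ·: Ss
S/II-1 un I-1×I-2: ss
S/II-2 aff I-1×I-2: Ss|SS
⇒ S over [I-1,I-2,II-1,II-2]: 2 consistent

II-2 ∈ {Pp SS, Pp Ss}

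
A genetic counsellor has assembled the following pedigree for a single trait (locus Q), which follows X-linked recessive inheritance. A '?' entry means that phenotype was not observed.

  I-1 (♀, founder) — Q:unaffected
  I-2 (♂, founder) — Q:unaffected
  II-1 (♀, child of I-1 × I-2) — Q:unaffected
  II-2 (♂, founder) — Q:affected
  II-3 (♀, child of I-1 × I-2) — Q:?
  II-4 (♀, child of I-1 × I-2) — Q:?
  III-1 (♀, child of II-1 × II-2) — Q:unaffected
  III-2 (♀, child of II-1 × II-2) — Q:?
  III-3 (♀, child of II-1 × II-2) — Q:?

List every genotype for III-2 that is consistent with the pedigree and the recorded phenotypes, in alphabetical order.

Q/I-1 un ·: X^QX^Q|X^QX^q
Q/I-2 un ·: X^QY
Q/II-1 un I-1×I-2: X^QX^Q|X^QX^q
Q/II-2 aff ·: X^qY
Q/II-3 ? I-1×I-2: X^QX^Q|X^QX^q
Q/II-4 ? I-1×I-2: X^QX^Q|X^QX^q
Q/III-1 un II-1×II-2: X^QX^q
Q/III-2 ? II-1×II-2: X^QX^q|X^qX^q
Q/III-3 ? II-1×II-2: X^QX^q|X^qX^q
⇒ Q over [I-1,I-2,II-1,II-2,II-3,II-4,III-1,III-2,III-3]: 21 consistent

III-2 ∈ {X^QX^q, X^qX^q}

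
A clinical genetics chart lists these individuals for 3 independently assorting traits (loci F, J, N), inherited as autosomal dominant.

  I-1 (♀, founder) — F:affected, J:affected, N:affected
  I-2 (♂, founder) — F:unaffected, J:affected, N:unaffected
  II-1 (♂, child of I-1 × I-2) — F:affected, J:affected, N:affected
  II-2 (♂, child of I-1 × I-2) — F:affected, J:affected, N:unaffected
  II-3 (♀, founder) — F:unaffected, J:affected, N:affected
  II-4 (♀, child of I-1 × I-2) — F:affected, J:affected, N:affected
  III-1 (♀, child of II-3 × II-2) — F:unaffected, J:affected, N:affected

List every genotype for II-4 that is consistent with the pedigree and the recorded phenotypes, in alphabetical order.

II-4 ∈ {Ff JJ Nn, Ff Jj Nn}

F/I-1 aff ·: Ff|FF
F/I-2 un ·: ff
F/II-1 aff I-1×I-2: Ff
F/II-2 aff I-1×I-2: Ff
F/II-3 un ·: ff
F/II-4 aff I-1×I-2: Ff
F/III-1 un II-3×II-2: ff
⇒ F over [I-1,I-2,II-1,II-2,II-3,II-4,III-1]: 2 consistent
J/I-1 aff ·: Jj|JJ
J/I-2 aff ·: Jj|JJ
J/II-1 aff I-1×I-2: Jj|JJ
J/II-2 aff I-1×I-2: Jj|JJ
J/II-3 aff ·: Jj|JJ
J/II-4 aff I-1×I-2: Jj|JJ
J/III-1 aff II-3×II-2: Jj|JJ
⇒ J over [I-1,I-2,II-1,II-2,II-3,II-4,III-1]: 87 consistent
N/I-1 aff ·: Nn
N/I-2 un ·: nn
N/II-1 aff I-1×I-2: Nn
N/II-2 un I-1×I-2: nn
N/II-3 aff ·: Nn|NN
N/II-4 aff I-1×I-2: Nn
N/III-1 aff II-3×II-2: Nn
⇒ N over [I-1,I-2,II-1,II-2,II-3,II-4,III-1]: 2 consistent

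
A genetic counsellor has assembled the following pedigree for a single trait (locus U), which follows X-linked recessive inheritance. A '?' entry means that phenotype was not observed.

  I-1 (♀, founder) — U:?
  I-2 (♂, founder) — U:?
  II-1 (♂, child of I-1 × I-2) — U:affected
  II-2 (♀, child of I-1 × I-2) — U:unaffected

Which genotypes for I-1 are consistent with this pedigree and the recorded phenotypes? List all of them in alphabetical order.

I-1 ∈ {X^UX^u, X^uX^u}

U/I-1 ? ·: X^UX^u|X^uX^u
U/I-2 ? ·: X^UY|X^uY
U/II-1 aff I-1×I-2: X^uY
U/II-2 un I-1×I-2: X^UX^U|X^UX^u
⇒ U over [I-1,I-2,II-1,II-2]: 4 consistent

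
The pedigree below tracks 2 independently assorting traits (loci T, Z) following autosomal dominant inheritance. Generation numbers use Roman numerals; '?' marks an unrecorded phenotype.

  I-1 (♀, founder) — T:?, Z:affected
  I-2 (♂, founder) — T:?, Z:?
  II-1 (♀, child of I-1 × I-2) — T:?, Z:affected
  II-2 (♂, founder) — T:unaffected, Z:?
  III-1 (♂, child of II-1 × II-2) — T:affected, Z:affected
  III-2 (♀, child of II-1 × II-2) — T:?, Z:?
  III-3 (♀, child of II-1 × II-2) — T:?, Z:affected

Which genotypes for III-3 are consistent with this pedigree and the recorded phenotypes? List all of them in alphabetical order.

T/I-1 ? ·: tt|Tt|TT
T/I-2 ? ·: tt|Tt|TT
T/II-1 ? I-1×I-2: Tt|TT
T/II-2 un ·: tt
T/III-1 aff II-1×II-2: Tt
T/III-2 ? II-1×II-2: tt|Tt
T/III-3 ? II-1×II-2: tt|Tt
⇒ T over [I-1,I-2,II-1,II-2,III-1,III-2,III-3]: 32 consistent
Z/I-1 aff ·: Zz|ZZ
Z/I-2 ? ·: zz|Zz|ZZ
Z/II-1 aff I-1×I-2: Zz|ZZ
Z/II-2 ? ·: zz|Zz|ZZ
Z/III-1 aff II-1×II-2: Zz|ZZ
Z/III-2 ? II-1×II-2: zz|Zz|ZZ
Z/III-3 aff II-1×II-2: Zz|ZZ
⇒ Z over [I-1,I-2,II-1,II-2,III-1,III-2,III-3]: 150 consistent

III-3 ∈ {Tt ZZ, Tt Zz, tt ZZ, tt Zz}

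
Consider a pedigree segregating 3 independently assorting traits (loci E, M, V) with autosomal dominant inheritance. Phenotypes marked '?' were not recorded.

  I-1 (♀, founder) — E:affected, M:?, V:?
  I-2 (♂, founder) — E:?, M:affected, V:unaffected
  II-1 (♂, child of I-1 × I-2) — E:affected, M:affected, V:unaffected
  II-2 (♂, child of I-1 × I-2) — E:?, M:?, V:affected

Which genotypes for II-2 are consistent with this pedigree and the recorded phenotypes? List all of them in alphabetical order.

E/I-1 aff ·: Ee|EE
E/I-2 ? ·: ee|Ee|EE
E/II-1 aff I-1×I-2: Ee|EE
E/II-2 ? I-1×I-2: ee|Ee|EE
⇒ E over [I-1,I-2,II-1,II-2]: 18 consistent
M/I-1 ? ·: mm|Mm|MM
M/I-2 aff ·: Mm|MM
M/II-1 aff I-1×I-2: Mm|MM
M/II-2 ? I-1×I-2: mm|Mm|MM
⇒ M over [I-1,I-2,II-1,II-2]: 18 consistent
V/I-1 ? ·: Vv
V/I-2 un ·: vv
V/II-1 un I-1×I-2: vv
V/II-2 aff I-1×I-2: Vv
⇒ V over [I-1,I-2,II-1,II-2]: 1 consistent

II-2 ∈ {EE MM Vv, EE Mm Vv, EE mm Vv, Ee MM Vv, Ee Mm Vv, Ee mm Vv, ee MM Vv, ee Mm Vv, ee mm Vv}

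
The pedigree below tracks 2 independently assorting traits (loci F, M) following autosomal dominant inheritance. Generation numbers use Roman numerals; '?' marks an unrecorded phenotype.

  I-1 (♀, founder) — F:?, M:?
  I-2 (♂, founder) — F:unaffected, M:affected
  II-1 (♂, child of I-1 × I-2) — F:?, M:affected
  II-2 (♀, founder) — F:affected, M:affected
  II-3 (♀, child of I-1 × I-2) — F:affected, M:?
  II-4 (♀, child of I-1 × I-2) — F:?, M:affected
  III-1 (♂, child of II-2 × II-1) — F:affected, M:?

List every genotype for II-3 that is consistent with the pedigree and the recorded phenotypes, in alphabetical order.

F/I-1 ? ·: Ff|FF
F/I-2 un ·: ff
F/II-1 ? I-1×I-2: ff|Ff
F/II-2 aff ·: Ff|FF
F/II-3 aff I-1×I-2: Ff
F/II-4 ? I-1×I-2: ff|Ff
F/III-1 aff II-2×II-1: Ff|FF
⇒ F over [I-1,I-2,II-1,II-2,II-3,II-4,III-1]: 16 consistent
M/I-1 ? ·: mm|Mm|MM
M/I-2 aff ·: Mm|MM
M/II-1 aff I-1×I-2: Mm|MM
M/II-2 aff ·: Mm|MM
M/II-3 ? I-1×I-2: mm|Mm|MM
M/II-4 aff I-1×I-2: Mm|MM
M/III-1 ? II-2×II-1: mm|Mm|MM
⇒ M over [I-1,I-2,II-1,II-2,II-3,II-4,III-1]: 130 consistent

II-3 ∈ {Ff MM, Ff Mm, Ff mm}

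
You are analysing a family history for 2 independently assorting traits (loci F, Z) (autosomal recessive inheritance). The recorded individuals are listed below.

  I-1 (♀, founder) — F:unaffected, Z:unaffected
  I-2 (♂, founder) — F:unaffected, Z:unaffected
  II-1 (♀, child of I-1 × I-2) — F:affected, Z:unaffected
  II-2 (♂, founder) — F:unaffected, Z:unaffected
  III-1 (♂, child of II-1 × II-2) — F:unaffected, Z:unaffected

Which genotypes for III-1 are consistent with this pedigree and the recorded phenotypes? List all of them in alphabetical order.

III-1 ∈ {Ff ZZ, Ff Zz}

F/I-1 un ·: Ff
F/I-2 un ·: Ff
F/II-1 aff I-1×I-2: ff
F/II-2 un ·: FF|Ff
F/III-1 un II-1×II-2: Ff
⇒ F over [I-1,I-2,II-1,II-2,III-1]: 2 consistent
Z/I-1 un ·: ZZ|Zz
Z/I-2 un ·: ZZ|Zz
Z/II-1 un I-1×I-2: ZZ|Zz
Z/II-2 un ·: ZZ|Zz
Z/III-1 un II-1×II-2: ZZ|Zz
⇒ Z over [I-1,I-2,II-1,II-2,III-1]: 24 consistent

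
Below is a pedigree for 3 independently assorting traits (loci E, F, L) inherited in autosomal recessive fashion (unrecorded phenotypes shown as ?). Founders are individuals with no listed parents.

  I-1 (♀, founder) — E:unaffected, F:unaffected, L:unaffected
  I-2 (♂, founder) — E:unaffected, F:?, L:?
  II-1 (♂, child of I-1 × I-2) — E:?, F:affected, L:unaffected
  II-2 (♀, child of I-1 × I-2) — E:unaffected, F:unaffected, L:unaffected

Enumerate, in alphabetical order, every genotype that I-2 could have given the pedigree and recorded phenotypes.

I-2 ∈ {EE Ff LL, EE Ff Ll, EE Ff ll, EE ff LL, EE ff Ll, EE ff ll, Ee Ff LL, Ee Ff Ll, Ee Ff ll, Ee ff LL, Ee ff Ll, Ee ff ll}

E/I-1 un ·: EE|Ee
E/I-2 un ·: EE|Ee
E/II-1 ? I-1×I-2: EE|Ee|ee
E/II-2 un I-1×I-2: EE|Ee
⇒ E over [I-1,I-2,II-1,II-2]: 15 consistent
F/I-1 un ·: Ff
F/I-2 ? ·: Ff|ff
F/II-1 aff I-1×I-2: ff
F/II-2 un I-1×I-2: FF|Ff
⇒ F over [I-1,I-2,II-1,II-2]: 3 consistent
L/I-1 un ·: LL|Ll
L/I-2 ? ·: LL|Ll|ll
L/II-1 un I-1×I-2: LL|Ll
L/II-2 un I-1×I-2: LL|Ll
⇒ L over [I-1,I-2,II-1,II-2]: 15 consistent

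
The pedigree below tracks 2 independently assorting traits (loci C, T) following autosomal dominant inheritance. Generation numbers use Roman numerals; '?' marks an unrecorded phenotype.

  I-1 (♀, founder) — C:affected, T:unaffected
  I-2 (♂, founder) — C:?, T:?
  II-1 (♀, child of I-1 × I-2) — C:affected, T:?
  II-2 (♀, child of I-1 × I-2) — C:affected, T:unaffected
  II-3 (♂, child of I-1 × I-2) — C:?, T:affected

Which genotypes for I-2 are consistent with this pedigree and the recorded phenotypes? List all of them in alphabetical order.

C/I-1 aff ·: Cc|CC
C/I-2 ? ·: cc|Cc|CC
C/II-1 aff I-1×I-2: Cc|CC
C/II-2 aff I-1×I-2: Cc|CC
C/II-3 ? I-1×I-2: cc|Cc|CC
⇒ C over [I-1,I-2,II-1,II-2,II-3]: 32 consistent
T/I-1 un ·: tt
T/I-2 ? ·: Tt
T/II-1 ? I-1×I-2: tt|Tt
T/II-2 un I-1×I-2: tt
T/II-3 aff I-1×I-2: Tt
⇒ T over [I-1,I-2,II-1,II-2,II-3]: 2 consistent

I-2 ∈ {CC Tt, Cc Tt, cc Tt}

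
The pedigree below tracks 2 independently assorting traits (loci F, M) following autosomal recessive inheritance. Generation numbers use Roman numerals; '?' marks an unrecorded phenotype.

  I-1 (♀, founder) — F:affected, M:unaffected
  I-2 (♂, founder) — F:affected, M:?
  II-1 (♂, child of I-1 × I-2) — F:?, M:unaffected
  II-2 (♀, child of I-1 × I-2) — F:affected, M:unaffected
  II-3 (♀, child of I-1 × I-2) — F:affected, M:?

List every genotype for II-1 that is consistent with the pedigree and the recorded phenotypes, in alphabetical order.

II-1 ∈ {ff MM, ff Mm}

F/I-1 aff ·: ff
F/I-2 aff ·: ff
F/II-1 ? I-1×I-2: ff
F/II-2 aff I-1×I-2: ff
F/II-3 aff I-1×I-2: ff
⇒ F over [I-1,I-2,II-1,II-2,II-3]: 1 consistent
M/I-1 un ·: MM|Mm
M/I-2 ? ·: MM|Mm|mm
M/II-1 un I-1×I-2: MM|Mm
M/II-2 un I-1×I-2: MM|Mm
M/II-3 ? I-1×I-2: MM|Mm|mm
⇒ M over [I-1,I-2,II-1,II-2,II-3]: 32 consistent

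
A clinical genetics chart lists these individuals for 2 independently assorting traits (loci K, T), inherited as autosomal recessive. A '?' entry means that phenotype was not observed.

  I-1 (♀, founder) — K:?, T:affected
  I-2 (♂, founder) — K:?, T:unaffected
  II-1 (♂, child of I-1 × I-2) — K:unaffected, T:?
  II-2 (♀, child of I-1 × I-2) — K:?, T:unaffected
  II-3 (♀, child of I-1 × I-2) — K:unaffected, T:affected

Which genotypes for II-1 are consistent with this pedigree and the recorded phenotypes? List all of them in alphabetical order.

II-1 ∈ {KK Tt, KK tt, Kk Tt, Kk tt}

K/I-1 ? ·: KK|Kk|kk
K/I-2 ? ·: KK|Kk|kk
K/II-1 un I-1×I-2: KK|Kk
K/II-2 ? I-1×I-2: KK|Kk|kk
K/II-3 un I-1×I-2: KK|Kk
⇒ K over [I-1,I-2,II-1,II-2,II-3]: 35 consistent
T/I-1 aff ·: tt
T/I-2 un ·: Tt
T/II-1 ? I-1×I-2: Tt|tt
T/II-2 un I-1×I-2: Tt
T/II-3 aff I-1×I-2: tt
⇒ T over [I-1,I-2,II-1,II-2,II-3]: 2 consistent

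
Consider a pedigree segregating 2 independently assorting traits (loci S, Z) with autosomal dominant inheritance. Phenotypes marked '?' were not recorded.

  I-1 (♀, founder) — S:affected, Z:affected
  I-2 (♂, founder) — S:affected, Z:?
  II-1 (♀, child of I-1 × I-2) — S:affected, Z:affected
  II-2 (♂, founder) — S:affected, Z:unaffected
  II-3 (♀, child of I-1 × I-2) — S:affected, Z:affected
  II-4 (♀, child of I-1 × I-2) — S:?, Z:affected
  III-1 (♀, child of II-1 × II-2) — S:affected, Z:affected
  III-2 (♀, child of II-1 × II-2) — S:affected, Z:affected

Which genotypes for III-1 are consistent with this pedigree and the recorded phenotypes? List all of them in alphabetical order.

III-1 ∈ {SS Zz, Ss Zz}

S/I-1 aff ·: Ss|SS
S/I-2 aff ·: Ss|SS
S/II-1 aff I-1×I-2: Ss|SS
S/II-2 aff ·: Ss|SS
S/II-3 aff I-1×I-2: Ss|SS
S/II-4 ? I-1×I-2: ss|Ss|SS
S/III-1 aff II-1×II-2: Ss|SS
S/III-2 aff II-1×II-2: Ss|SS
⇒ S over [I-1,I-2,II-1,II-2,II-3,II-4,III-1,III-2]: 187 consistent
Z/I-1 aff ·: Zz|ZZ
Z/I-2 ? ·: zz|Zz|ZZ
Z/II-1 aff I-1×I-2: Zz|ZZ
Z/II-2 un ·: zz
Z/II-3 aff I-1×I-2: Zz|ZZ
Z/II-4 aff I-1×I-2: Zz|ZZ
Z/III-1 aff II-1×II-2: Zz
Z/III-2 aff II-1×II-2: Zz
⇒ Z over [I-1,I-2,II-1,II-2,II-3,II-4,III-1,III-2]: 27 consistent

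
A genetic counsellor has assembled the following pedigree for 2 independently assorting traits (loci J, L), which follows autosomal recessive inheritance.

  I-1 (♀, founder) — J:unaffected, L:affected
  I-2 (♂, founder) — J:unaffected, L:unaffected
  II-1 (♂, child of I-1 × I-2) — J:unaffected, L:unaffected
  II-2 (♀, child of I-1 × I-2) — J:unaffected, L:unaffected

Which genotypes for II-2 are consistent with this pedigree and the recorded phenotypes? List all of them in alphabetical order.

II-2 ∈ {JJ Ll, Jj Ll}

J/I-1 un ·: JJ|Jj
J/I-2 un ·: JJ|Jj
J/II-1 un I-1×I-2: JJ|Jj
J/II-2 un I-1×I-2: JJ|Jj
⇒ J over [I-1,I-2,II-1,II-2]: 13 consistent
L/I-1 aff ·: ll
L/I-2 un ·: LL|Ll
L/II-1 un I-1×I-2: Ll
L/II-2 un I-1×I-2: Ll
⇒ L over [I-1,I-2,II-1,II-2]: 2 consistent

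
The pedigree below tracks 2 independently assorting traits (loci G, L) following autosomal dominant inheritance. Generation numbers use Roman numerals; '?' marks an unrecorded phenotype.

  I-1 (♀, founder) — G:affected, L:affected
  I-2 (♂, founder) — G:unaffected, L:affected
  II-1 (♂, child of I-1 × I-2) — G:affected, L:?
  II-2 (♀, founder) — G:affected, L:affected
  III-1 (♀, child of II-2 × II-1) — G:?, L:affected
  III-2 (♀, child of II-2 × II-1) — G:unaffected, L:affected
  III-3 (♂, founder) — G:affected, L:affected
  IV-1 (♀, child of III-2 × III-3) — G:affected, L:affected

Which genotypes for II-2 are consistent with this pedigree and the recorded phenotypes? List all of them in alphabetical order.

G/I-1 aff ·: Gg|GG
G/I-2 un ·: gg
G/II-1 aff I-1×I-2: Gg
G/II-2 aff ·: Gg
G/III-1 ? II-2×II-1: gg|Gg|GG
G/III-2 un II-2×II-1: gg
G/III-3 aff ·: Gg|GG
G/IV-1 aff III-2×III-3: Gg
⇒ G over [I-1,I-2,II-1,II-2,III-1,III-2,III-3,IV-1]: 12 consistent
L/I-1 aff ·: Ll|LL
L/I-2 aff ·: Ll|LL
L/II-1 ? I-1×I-2: ll|Ll|LL
L/II-2 aff ·: Ll|LL
L/III-1 aff II-2×II-1: Ll|LL
L/III-2 aff II-2×II-1: Ll|LL
L/III-3 aff ·: Ll|LL
L/IV-1 aff III-2×III-3: Ll|LL
⇒ L over [I-1,I-2,II-1,II-2,III-1,III-2,III-3,IV-1]: 160 consistent

II-2 ∈ {Gg LL, Gg Ll}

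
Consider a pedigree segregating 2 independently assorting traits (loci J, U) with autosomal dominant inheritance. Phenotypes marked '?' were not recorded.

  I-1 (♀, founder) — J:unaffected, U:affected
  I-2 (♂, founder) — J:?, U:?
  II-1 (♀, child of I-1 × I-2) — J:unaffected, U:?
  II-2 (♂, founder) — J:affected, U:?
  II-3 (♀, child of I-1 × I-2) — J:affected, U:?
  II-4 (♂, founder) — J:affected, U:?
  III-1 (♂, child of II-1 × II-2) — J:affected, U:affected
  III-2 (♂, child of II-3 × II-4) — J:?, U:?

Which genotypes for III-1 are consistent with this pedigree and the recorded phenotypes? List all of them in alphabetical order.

J/I-1 un ·: jj
J/I-2 ? ·: Jj
J/II-1 un I-1×I-2: jj
J/II-2 aff ·: Jj|JJ
J/II-3 aff I-1×I-2: Jj
J/II-4 aff ·: Jj|JJ
J/III-1 aff II-1×II-2: Jj
J/III-2 ? II-3×II-4: jj|Jj|JJ
⇒ J over [I-1,I-2,II-1,II-2,II-3,II-4,III-1,III-2]: 10 consistent
U/I-1 aff ·: Uu|UU
U/I-2 ? ·: uu|Uu|UU
U/II-1 ? I-1×I-2: uu|Uu|UU
U/II-2 ? ·: uu|Uu|UU
U/II-3 ? I-1×I-2: uu|Uu|UU
U/II-4 ? ·: uu|Uu|UU
U/III-1 aff II-1×II-2: Uu|UU
U/III-2 ? II-3×II-4: uu|Uu|UU
⇒ U over [I-1,I-2,II-1,II-2,II-3,II-4,III-1,III-2]: 491 consistent

III-1 ∈ {Jj UU, Jj Uu}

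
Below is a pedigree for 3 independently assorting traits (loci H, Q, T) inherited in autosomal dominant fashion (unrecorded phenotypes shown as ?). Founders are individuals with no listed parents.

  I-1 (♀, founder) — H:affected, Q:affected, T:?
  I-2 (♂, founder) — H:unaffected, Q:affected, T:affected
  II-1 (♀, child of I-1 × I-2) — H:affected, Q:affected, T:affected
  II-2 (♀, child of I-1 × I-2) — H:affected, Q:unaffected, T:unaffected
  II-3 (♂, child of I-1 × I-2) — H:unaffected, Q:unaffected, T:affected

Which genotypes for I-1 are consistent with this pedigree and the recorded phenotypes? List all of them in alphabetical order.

H/I-1 aff ·: Hh
H/I-2 un ·: hh
H/II-1 aff I-1×I-2: Hh
H/II-2 aff I-1×I-2: Hh
H/II-3 un I-1×I-2: hh
⇒ H over [I-1,I-2,II-1,II-2,II-3]: 1 consistent
Q/I-1 aff ·: Qq
Q/I-2 aff ·: Qq
Q/II-1 aff I-1×I-2: Qq|QQ
Q/II-2 un I-1×I-2: qq
Q/II-3 un I-1×I-2: qq
⇒ Q over [I-1,I-2,II-1,II-2,II-3]: 2 consistent
T/I-1 ? ·: tt|Tt
T/I-2 aff ·: Tt
T/II-1 aff I-1×I-2: Tt|TT
T/II-2 un I-1×I-2: tt
T/II-3 aff I-1×I-2: Tt|TT
⇒ T over [I-1,I-2,II-1,II-2,II-3]: 5 consistent

I-1 ∈ {Hh Qq Tt, Hh Qq tt}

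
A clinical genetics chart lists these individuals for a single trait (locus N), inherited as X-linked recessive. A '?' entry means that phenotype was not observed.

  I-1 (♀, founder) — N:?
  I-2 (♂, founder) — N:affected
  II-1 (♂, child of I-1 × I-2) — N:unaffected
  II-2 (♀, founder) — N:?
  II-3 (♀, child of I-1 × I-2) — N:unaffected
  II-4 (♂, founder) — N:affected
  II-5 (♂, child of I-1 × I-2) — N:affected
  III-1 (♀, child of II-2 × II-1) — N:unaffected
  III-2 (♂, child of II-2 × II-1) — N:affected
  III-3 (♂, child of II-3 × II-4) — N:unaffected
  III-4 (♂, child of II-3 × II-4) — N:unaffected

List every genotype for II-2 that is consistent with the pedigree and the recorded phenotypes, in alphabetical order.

II-2 ∈ {X^NX^n, X^nX^n}

N/I-1 ? ·: X^NX^n
N/I-2 aff ·: X^nY
N/II-1 un I-1×I-2: X^NY
N/II-2 ? ·: X^NX^n|X^nX^n
N/II-3 un I-1×I-2: X^NX^n
N/II-4 aff ·: X^nY
N/II-5 aff I-1×I-2: X^nY
N/III-1 un II-2×II-1: X^NX^N|X^NX^n
N/III-2 aff II-2×II-1: X^nY
N/III-3 un II-3×II-4: X^NY
N/III-4 un II-3×II-4: X^NY
⇒ N over [I-1,I-2,II-1,II-2,II-3,II-4,II-5,III-1,III-2,III-3,III-4]: 3 consistent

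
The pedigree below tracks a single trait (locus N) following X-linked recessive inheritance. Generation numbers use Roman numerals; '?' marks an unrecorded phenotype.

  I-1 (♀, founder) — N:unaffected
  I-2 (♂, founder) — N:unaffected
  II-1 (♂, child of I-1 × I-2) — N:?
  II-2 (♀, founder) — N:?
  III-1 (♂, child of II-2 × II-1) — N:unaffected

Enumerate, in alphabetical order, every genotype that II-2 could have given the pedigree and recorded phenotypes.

N/I-1 un ·: X^NX^N|X^NX^n
N/I-2 un ·: X^NY
N/II-1 ? I-1×I-2: X^NY|X^nY
N/II-2 ? ·: X^NX^N|X^NX^n
N/III-1 un II-2×II-1: X^NY
⇒ N over [I-1,I-2,II-1,II-2,III-1]: 6 consistent

II-2 ∈ {X^NX^N, X^NX^n}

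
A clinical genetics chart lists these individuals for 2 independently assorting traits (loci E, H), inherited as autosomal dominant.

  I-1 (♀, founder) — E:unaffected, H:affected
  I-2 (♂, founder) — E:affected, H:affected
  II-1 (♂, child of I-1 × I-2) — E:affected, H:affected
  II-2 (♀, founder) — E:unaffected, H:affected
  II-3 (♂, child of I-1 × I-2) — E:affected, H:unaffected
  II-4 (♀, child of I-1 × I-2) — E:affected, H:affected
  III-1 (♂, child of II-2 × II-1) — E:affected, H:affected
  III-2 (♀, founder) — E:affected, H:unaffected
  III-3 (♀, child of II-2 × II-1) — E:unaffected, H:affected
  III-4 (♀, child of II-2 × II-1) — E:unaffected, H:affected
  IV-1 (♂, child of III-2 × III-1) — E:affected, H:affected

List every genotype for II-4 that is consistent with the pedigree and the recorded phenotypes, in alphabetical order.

E/I-1 un ·: ee
E/I-2 aff ·: Ee|EE
E/II-1 aff I-1×I-2: Ee
E/II-2 un ·: ee
E/II-3 aff I-1×I-2: Ee
E/II-4 aff I-1×I-2: Ee
E/III-1 aff II-2×II-1: Ee
E/III-2 aff ·: Ee|EE
E/III-3 un II-2×II-1: ee
E/III-4 un II-2×II-1: ee
E/IV-1 aff III-2×III-1: Ee|EE
⇒ E over [I-1,I-2,II-1,II-2,II-3,II-4,III-1,III-2,III-3,III-4,IV-1]: 8 consistent
H/I-1 aff ·: Hh
H/I-2 aff ·: Hh
H/II-1 aff I-1×I-2: Hh|HH
H/II-2 aff ·: Hh|HH
H/II-3 un I-1×I-2: hh
H/II-4 aff I-1×I-2: Hh|HH
H/III-1 aff II-2×II-1: Hh|HH
H/III-2 un ·: hh
H/III-3 aff II-2×II-1: Hh|HH
H/III-4 aff II-2×II-1: Hh|HH
H/IV-1 aff III-2×III-1: Hh
⇒ H over [I-1,I-2,II-1,II-2,II-3,II-4,III-1,III-2,III-3,III-4,IV-1]: 50 consistent

II-4 ∈ {Ee HH, Ee Hh}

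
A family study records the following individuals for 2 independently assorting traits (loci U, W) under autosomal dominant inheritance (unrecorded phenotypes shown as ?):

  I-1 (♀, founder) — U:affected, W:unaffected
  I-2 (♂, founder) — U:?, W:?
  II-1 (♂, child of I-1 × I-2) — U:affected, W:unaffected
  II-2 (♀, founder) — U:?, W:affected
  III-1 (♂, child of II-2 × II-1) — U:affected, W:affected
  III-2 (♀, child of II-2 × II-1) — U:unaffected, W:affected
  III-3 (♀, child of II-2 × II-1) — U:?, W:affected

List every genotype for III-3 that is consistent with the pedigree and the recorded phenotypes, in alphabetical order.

U/I-1 aff ·: Uu|UU
U/I-2 ? ·: uu|Uu|UU
U/II-1 aff I-1×I-2: Uu
U/II-2 ? ·: uu|Uu
U/III-1 aff II-2×II-1: Uu|UU
U/III-2 un II-2×II-1: uu
U/III-3 ? II-2×II-1: uu|Uu|UU
⇒ U over [I-1,I-2,II-1,II-2,III-1,III-2,III-3]: 40 consistent
W/I-1 un ·: ww
W/I-2 ? ·: ww|Ww
W/II-1 un I-1×I-2: ww
W/II-2 aff ·: Ww|WW
W/III-1 aff II-2×II-1: Ww
W/III-2 aff II-2×II-1: Ww
W/III-3 aff II-2×II-1: Ww
⇒ W over [I-1,I-2,II-1,II-2,III-1,III-2,III-3]: 4 consistent

III-3 ∈ {UU Ww, Uu Ww, uu Ww}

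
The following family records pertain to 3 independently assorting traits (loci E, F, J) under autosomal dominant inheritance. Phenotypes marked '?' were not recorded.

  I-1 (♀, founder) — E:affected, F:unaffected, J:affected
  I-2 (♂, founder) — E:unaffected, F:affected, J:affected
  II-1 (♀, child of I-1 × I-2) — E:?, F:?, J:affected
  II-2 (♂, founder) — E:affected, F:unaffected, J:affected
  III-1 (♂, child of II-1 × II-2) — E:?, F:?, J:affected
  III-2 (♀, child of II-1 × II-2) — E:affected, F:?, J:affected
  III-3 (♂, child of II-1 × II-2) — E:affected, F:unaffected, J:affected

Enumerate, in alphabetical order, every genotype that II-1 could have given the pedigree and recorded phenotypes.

II-1 ∈ {Ee Ff JJ, Ee Ff Jj, Ee ff JJ, Ee ff Jj, ee Ff JJ, ee Ff Jj, ee ff JJ, ee ff Jj}

E/I-1 aff ·: Ee|EE
E/I-2 un ·: ee
E/II-1 ? I-1×I-2: ee|Ee
E/II-2 aff ·: Ee|EE
E/III-1 ? II-1×II-2: ee|Ee|EE
E/III-2 aff II-1×II-2: Ee|EE
E/III-3 aff II-1×II-2: Ee|EE
⇒ E over [I-1,I-2,II-1,II-2,III-1,III-2,III-3]: 43 consistent
F/I-1 un ·: ff
F/I-2 aff ·: Ff|FF
F/II-1 ? I-1×I-2: ff|Ff
F/II-2 un ·: ff
F/III-1 ? II-1×II-2: ff|Ff
F/III-2 ? II-1×II-2: ff|Ff
F/III-3 un II-1×II-2: ff
⇒ F over [I-1,I-2,II-1,II-2,III-1,III-2,III-3]: 9 consistent
J/I-1 aff ·: Jj|JJ
J/I-2 aff ·: Jj|JJ
J/II-1 aff I-1×I-2: Jj|JJ
J/II-2 aff ·: Jj|JJ
J/III-1 aff II-1×II-2: Jj|JJ
J/III-2 aff II-1×II-2: Jj|JJ
J/III-3 aff II-1×II-2: Jj|JJ
⇒ J over [I-1,I-2,II-1,II-2,III-1,III-2,III-3]: 84 consistent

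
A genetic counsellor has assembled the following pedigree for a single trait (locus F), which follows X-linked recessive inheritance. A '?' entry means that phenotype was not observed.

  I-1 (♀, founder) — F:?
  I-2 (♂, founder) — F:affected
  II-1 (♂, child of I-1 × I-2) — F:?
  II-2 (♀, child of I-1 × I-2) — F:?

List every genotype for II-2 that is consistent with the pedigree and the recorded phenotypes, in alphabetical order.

F/I-1 ? ·: X^FX^F|X^FX^f|X^fX^f
F/I-2 aff ·: X^fY
F/II-1 ? I-1×I-2: X^FY|X^fY
F/II-2 ? I-1×I-2: X^FX^f|X^fX^f
⇒ F over [I-1,I-2,II-1,II-2]: 6 consistent

II-2 ∈ {X^FX^f, X^fX^f}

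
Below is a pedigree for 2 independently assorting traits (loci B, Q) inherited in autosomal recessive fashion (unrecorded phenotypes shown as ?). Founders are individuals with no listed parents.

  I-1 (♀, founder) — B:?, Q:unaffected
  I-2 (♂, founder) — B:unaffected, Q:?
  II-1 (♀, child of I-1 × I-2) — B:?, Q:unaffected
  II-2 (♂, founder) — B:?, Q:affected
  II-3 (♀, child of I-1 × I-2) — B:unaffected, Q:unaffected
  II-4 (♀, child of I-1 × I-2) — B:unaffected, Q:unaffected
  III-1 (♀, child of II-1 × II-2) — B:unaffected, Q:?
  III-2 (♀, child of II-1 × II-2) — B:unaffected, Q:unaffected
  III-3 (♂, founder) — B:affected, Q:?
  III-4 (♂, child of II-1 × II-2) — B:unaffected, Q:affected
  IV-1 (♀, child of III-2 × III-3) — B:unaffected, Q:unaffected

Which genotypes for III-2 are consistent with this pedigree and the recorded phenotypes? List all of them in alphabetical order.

B/I-1 ? ·: BB|Bb|bb
B/I-2 un ·: BB|Bb
B/II-1 ? I-1×I-2: BB|Bb|bb
B/II-2 ? ·: BB|Bb|bb
B/II-3 un I-1×I-2: BB|Bb
B/II-4 un I-1×I-2: BB|Bb
B/III-1 un II-1×II-2: BB|Bb
B/III-2 un II-1×II-2: BB|Bb
B/III-3 aff ·: bb
B/III-4 un II-1×II-2: BB|Bb
B/IV-1 un III-2×III-3: Bb
⇒ B over [I-1,I-2,II-1,II-2,II-3,II-4,III-1,III-2,III-3,III-4,IV-1]: 378 consistent
Q/I-1 un ·: QQ|Qq
Q/I-2 ? ·: QQ|Qq|qq
Q/II-1 un I-1×I-2: Qq
Q/II-2 aff ·: qq
Q/II-3 un I-1×I-2: QQ|Qq
Q/II-4 un I-1×I-2: QQ|Qq
Q/III-1 ? II-1×II-2: Qq|qq
Q/III-2 un II-1×II-2: Qq
Q/III-3 ? ·: QQ|Qq|qq
Q/III-4 aff II-1×II-2: qq
Q/IV-1 un III-2×III-3: QQ|Qq
⇒ Q over [I-1,I-2,II-1,II-2,II-3,II-4,III-1,III-2,III-3,III-4,IV-1]: 140 consistent

III-2 ∈ {BB Qq, Bb Qq}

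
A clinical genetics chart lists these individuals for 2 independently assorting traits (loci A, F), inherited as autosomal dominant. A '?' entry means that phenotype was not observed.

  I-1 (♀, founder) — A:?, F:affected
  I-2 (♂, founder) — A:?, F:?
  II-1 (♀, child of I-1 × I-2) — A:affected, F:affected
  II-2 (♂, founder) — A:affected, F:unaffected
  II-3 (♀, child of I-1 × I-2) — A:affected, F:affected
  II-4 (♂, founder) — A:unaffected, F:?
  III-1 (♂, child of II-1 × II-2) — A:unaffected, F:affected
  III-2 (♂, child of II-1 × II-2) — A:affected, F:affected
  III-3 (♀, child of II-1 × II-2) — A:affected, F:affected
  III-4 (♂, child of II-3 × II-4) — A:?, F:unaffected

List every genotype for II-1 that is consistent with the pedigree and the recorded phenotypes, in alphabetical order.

II-1 ∈ {Aa FF, Aa Ff}

A/I-1 ? ·: aa|Aa|AA
A/I-2 ? ·: aa|Aa|AA
A/II-1 aff I-1×I-2: Aa
A/II-2 aff ·: Aa
A/II-3 aff I-1×I-2: Aa|AA
A/II-4 un ·: aa
A/III-1 un II-1×II-2: aa
A/III-2 aff II-1×II-2: Aa|AA
A/III-3 aff II-1×II-2: Aa|AA
A/III-4 ? II-3×II-4: aa|Aa
⇒ A over [I-1,I-2,II-1,II-2,II-3,II-4,III-1,III-2,III-3,III-4]: 68 consistent
F/I-1 aff ·: Ff|FF
F/I-2 ? ·: ff|Ff|FF
F/II-1 aff I-1×I-2: Ff|FF
F/II-2 un ·: ff
F/II-3 aff I-1×I-2: Ff
F/II-4 ? ·: ff|Ff
F/III-1 aff II-1×II-2: Ff
F/III-2 aff II-1×II-2: Ff
F/III-3 aff II-1×II-2: Ff
F/III-4 un II-3×II-4: ff
⇒ F over [I-1,I-2,II-1,II-2,II-3,II-4,III-1,III-2,III-3,III-4]: 16 consistent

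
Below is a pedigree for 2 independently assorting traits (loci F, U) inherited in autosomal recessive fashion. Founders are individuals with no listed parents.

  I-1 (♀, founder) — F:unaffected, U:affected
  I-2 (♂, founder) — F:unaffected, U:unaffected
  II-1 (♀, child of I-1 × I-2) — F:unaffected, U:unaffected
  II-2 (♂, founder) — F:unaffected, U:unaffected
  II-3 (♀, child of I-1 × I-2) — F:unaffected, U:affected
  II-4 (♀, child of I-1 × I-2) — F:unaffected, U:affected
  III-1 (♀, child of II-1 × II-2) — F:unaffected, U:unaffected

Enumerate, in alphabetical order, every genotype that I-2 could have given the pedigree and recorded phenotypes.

F/I-1 un ·: FF|Ff
F/I-2 un ·: FF|Ff
F/II-1 un I-1×I-2: FF|Ff
F/II-2 un ·: FF|Ff
F/II-3 un I-1×I-2: FF|Ff
F/II-4 un I-1×I-2: FF|Ff
F/III-1 un II-1×II-2: FF|Ff
⇒ F over [I-1,I-2,II-1,II-2,II-3,II-4,III-1]: 87 consistent
U/I-1 aff ·: uu
U/I-2 un ·: Uu
U/II-1 un I-1×I-2: Uu
U/II-2 un ·: UU|Uu
U/II-3 aff I-1×I-2: uu
U/II-4 aff I-1×I-2: uu
U/III-1 un II-1×II-2: UU|Uu
⇒ U over [I-1,I-2,II-1,II-2,II-3,II-4,III-1]: 4 consistent

I-2 ∈ {FF Uu, Ff Uu}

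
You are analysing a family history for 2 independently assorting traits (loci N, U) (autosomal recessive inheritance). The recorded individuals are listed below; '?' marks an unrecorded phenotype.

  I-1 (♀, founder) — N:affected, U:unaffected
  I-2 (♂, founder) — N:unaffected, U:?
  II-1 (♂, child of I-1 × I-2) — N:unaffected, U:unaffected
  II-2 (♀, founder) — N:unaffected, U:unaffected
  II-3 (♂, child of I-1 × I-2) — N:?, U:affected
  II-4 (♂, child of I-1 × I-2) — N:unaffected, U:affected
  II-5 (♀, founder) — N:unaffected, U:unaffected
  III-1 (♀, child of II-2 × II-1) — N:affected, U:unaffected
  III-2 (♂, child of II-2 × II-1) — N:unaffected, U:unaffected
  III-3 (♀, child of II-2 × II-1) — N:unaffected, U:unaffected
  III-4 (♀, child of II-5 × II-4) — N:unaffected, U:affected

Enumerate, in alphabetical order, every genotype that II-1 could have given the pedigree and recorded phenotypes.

II-1 ∈ {Nn UU, Nn Uu}

N/I-1 aff ·: nn
N/I-2 un ·: NN|Nn
N/II-1 un I-1×I-2: Nn
N/II-2 un ·: Nn
N/II-3 ? I-1×I-2: Nn|nn
N/II-4 un I-1×I-2: Nn
N/II-5 un ·: NN|Nn
N/III-1 aff II-2×II-1: nn
N/III-2 un II-2×II-1: NN|Nn
N/III-3 un II-2×II-1: NN|Nn
N/III-4 un II-5×II-4: NN|Nn
⇒ N over [I-1,I-2,II-1,II-2,II-3,II-4,II-5,III-1,III-2,III-3,III-4]: 48 consistent
U/I-1 un ·: Uu
U/I-2 ? ·: Uu|uu
U/II-1 un I-1×I-2: UU|Uu
U/II-2 un ·: UU|Uu
U/II-3 aff I-1×I-2: uu
U/II-4 aff I-1×I-2: uu
U/II-5 un ·: Uu
U/III-1 un II-2×II-1: UU|Uu
U/III-2 un II-2×II-1: UU|Uu
U/III-3 un II-2×II-1: UU|Uu
U/III-4 aff II-5×II-4: uu
⇒ U over [I-1,I-2,II-1,II-2,II-3,II-4,II-5,III-1,III-2,III-3,III-4]: 41 consistent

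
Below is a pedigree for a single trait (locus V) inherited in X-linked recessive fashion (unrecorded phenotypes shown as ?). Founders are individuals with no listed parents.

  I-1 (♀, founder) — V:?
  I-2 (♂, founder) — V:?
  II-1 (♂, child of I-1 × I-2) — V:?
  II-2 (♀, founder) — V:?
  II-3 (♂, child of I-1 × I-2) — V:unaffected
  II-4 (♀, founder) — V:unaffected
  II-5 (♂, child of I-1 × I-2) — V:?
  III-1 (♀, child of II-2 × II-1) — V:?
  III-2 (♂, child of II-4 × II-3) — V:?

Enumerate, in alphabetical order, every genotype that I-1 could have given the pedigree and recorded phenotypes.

I-1 ∈ {X^VX^V, X^VX^v}

V/I-1 ? ·: X^VX^V|X^VX^v
V/I-2 ? ·: X^VY|X^vY
V/II-1 ? I-1×I-2: X^VY|X^vY
V/II-2 ? ·: X^VX^V|X^VX^v|X^vX^v
V/II-3 un I-1×I-2: X^VY
V/II-4 un ·: X^VX^V|X^VX^v
V/II-5 ? I-1×I-2: X^VY|X^vY
V/III-1 ? II-2×II-1: X^VX^V|X^VX^v|X^vX^v
V/III-2 ? II-4×II-3: X^VY|X^vY
⇒ V over [I-1,I-2,II-1,II-2,II-3,II-4,II-5,III-1,III-2]: 120 consistent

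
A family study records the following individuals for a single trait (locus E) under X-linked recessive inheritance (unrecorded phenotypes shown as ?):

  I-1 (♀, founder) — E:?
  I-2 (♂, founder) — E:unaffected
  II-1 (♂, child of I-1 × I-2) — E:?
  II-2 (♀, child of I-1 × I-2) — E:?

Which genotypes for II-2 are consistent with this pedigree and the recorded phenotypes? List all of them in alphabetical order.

II-2 ∈ {X^EX^E, X^EX^e}

E/I-1 ? ·: X^EX^E|X^EX^e|X^eX^e
E/I-2 un ·: X^EY
E/II-1 ? I-1×I-2: X^EY|X^eY
E/II-2 ? I-1×I-2: X^EX^E|X^EX^e
⇒ E over [I-1,I-2,II-1,II-2]: 6 consistent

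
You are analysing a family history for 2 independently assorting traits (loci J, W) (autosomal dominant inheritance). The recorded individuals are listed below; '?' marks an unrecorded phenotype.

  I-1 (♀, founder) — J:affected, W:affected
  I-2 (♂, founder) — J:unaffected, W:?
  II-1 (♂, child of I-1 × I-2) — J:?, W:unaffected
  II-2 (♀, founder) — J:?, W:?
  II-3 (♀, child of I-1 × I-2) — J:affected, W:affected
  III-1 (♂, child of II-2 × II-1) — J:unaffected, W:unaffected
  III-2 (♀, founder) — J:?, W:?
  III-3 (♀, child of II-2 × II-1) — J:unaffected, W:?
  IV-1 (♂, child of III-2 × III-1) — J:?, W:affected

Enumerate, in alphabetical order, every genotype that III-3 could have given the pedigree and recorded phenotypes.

III-3 ∈ {jj Ww, jj ww}

J/I-1 aff ·: Jj|JJ
J/I-2 un ·: jj
J/II-1 ? I-1×I-2: jj|Jj
J/II-2 ? ·: jj|Jj
J/II-3 aff I-1×I-2: Jj
J/III-1 un II-2×II-1: jj
J/III-2 ? ·: jj|Jj|JJ
J/III-3 un II-2×II-1: jj
J/IV-1 ? III-2×III-1: jj|Jj
⇒ J over [I-1,I-2,II-1,II-2,II-3,III-1,III-2,III-3,IV-1]: 24 consistent
W/I-1 aff ·: Ww
W/I-2 ? ·: ww|Ww
W/II-1 un I-1×I-2: ww
W/II-2 ? ·: ww|Ww
W/II-3 aff I-1×I-2: Ww|WW
W/III-1 un II-2×II-1: ww
W/III-2 ? ·: Ww|WW
W/III-3 ? II-2×II-1: ww|Ww
W/IV-1 aff III-2×III-1: Ww
⇒ W over [I-1,I-2,II-1,II-2,II-3,III-1,III-2,III-3,IV-1]: 18 consistent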